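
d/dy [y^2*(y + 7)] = y*(3*y + 14)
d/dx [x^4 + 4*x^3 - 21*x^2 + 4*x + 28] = 4*x^3 + 12*x^2 - 42*x + 4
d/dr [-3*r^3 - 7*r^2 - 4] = r*(-9*r - 14)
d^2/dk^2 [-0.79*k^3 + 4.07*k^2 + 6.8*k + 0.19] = 8.14 - 4.74*k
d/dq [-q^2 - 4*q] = -2*q - 4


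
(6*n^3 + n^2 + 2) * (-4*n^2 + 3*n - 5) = -24*n^5 + 14*n^4 - 27*n^3 - 13*n^2 + 6*n - 10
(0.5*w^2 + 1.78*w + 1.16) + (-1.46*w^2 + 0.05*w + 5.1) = -0.96*w^2 + 1.83*w + 6.26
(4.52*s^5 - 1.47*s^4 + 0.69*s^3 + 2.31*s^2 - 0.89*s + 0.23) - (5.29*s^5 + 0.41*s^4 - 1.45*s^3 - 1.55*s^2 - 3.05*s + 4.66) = -0.77*s^5 - 1.88*s^4 + 2.14*s^3 + 3.86*s^2 + 2.16*s - 4.43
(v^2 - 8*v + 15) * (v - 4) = v^3 - 12*v^2 + 47*v - 60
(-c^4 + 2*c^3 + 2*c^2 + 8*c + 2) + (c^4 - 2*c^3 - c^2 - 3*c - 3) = c^2 + 5*c - 1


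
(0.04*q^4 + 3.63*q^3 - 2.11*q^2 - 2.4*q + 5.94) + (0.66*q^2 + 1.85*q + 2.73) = 0.04*q^4 + 3.63*q^3 - 1.45*q^2 - 0.55*q + 8.67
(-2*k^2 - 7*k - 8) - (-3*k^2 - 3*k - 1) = k^2 - 4*k - 7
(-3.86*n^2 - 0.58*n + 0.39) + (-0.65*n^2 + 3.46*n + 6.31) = -4.51*n^2 + 2.88*n + 6.7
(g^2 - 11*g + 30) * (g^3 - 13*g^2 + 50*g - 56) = g^5 - 24*g^4 + 223*g^3 - 996*g^2 + 2116*g - 1680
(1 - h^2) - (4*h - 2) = -h^2 - 4*h + 3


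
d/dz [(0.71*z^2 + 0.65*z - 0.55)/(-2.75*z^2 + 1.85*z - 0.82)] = (3.101*z^2 - 4.1894*z + 0.4845)/(7.5625*z^4 - 10.175*z^3 + 7.9325*z^2 - 3.034*z + 0.6724)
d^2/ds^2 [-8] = 0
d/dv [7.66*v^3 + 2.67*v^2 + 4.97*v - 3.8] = 22.98*v^2 + 5.34*v + 4.97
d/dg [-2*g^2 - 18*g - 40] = -4*g - 18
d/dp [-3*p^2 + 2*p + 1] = 2 - 6*p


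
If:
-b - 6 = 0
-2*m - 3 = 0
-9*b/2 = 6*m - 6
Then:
No Solution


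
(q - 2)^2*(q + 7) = q^3 + 3*q^2 - 24*q + 28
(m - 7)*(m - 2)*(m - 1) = m^3 - 10*m^2 + 23*m - 14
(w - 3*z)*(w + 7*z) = w^2 + 4*w*z - 21*z^2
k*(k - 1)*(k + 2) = k^3 + k^2 - 2*k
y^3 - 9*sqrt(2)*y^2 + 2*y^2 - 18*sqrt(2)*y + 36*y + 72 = (y + 2)*(y - 6*sqrt(2))*(y - 3*sqrt(2))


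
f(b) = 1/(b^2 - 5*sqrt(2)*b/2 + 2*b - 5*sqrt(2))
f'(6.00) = -0.03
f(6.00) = 0.05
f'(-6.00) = 0.01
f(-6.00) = 0.03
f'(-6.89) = 0.01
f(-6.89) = 0.02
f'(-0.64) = 0.09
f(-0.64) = -0.18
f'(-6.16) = 0.01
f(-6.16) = 0.02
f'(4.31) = -0.30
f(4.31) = 0.20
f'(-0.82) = 0.12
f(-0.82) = -0.19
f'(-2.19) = 5.00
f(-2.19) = 0.92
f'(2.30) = -0.11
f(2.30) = -0.19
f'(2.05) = -0.07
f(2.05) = -0.17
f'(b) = (-2*b - 2 + 5*sqrt(2)/2)/(b^2 - 5*sqrt(2)*b/2 + 2*b - 5*sqrt(2))^2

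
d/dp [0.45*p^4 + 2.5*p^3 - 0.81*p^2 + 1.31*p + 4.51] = 1.8*p^3 + 7.5*p^2 - 1.62*p + 1.31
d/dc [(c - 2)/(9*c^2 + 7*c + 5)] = (9*c^2 + 7*c - (c - 2)*(18*c + 7) + 5)/(9*c^2 + 7*c + 5)^2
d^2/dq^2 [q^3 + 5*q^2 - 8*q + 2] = 6*q + 10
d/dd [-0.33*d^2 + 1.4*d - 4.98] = 1.4 - 0.66*d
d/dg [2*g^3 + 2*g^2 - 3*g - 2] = 6*g^2 + 4*g - 3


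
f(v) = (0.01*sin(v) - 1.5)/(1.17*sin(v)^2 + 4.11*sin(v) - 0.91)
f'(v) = (-2.34*sin(v)*cos(v) - 4.11*cos(v))*(0.01*sin(v) - 1.5)/(1.17*sin(v)^2 + 4.11*sin(v) - 0.91)^2 + 0.01*cos(v)/(1.17*sin(v)^2 + 4.11*sin(v) - 0.91)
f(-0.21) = 0.88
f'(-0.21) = 1.80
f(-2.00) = 0.41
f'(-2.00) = -0.09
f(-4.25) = -0.40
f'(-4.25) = -0.30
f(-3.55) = -1.65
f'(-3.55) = -8.42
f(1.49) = -0.34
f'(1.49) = 0.04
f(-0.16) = 0.98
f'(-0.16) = 2.34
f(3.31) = 0.96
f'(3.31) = -2.24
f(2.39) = -0.61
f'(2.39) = -1.05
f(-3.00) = 1.02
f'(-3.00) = -2.60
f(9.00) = -1.52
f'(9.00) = -7.17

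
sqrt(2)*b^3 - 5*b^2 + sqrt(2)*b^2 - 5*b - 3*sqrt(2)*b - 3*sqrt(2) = (b + 1)*(b - 3*sqrt(2))*(sqrt(2)*b + 1)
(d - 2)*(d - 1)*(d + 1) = d^3 - 2*d^2 - d + 2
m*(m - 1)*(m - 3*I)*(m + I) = m^4 - m^3 - 2*I*m^3 + 3*m^2 + 2*I*m^2 - 3*m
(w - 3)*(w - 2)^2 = w^3 - 7*w^2 + 16*w - 12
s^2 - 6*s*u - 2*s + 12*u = (s - 2)*(s - 6*u)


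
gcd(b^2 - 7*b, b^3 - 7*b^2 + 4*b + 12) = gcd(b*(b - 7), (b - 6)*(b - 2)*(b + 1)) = 1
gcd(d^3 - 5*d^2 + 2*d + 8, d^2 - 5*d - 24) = 1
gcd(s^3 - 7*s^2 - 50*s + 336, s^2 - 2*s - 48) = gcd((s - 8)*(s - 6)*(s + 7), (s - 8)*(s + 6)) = s - 8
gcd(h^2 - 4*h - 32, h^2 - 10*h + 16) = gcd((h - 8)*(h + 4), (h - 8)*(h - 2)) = h - 8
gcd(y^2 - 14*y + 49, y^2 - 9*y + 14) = y - 7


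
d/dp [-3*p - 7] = -3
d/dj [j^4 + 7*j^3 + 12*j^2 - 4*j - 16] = 4*j^3 + 21*j^2 + 24*j - 4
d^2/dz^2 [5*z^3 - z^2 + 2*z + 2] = 30*z - 2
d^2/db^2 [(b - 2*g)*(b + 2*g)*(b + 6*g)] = 6*b + 12*g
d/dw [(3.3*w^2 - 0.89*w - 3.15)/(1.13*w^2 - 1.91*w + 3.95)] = (-5.2973*w^2 + 33.189*w - 9.532)/(1.2769*w^4 - 4.3166*w^3 + 12.5751*w^2 - 15.089*w + 15.6025)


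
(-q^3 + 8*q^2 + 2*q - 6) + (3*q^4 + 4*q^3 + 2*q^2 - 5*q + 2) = 3*q^4 + 3*q^3 + 10*q^2 - 3*q - 4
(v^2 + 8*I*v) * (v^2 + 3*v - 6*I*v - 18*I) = v^4 + 3*v^3 + 2*I*v^3 + 48*v^2 + 6*I*v^2 + 144*v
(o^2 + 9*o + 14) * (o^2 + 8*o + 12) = o^4 + 17*o^3 + 98*o^2 + 220*o + 168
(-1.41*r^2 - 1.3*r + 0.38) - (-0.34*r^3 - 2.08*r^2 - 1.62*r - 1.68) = 0.34*r^3 + 0.67*r^2 + 0.32*r + 2.06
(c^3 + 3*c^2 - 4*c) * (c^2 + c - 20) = c^5 + 4*c^4 - 21*c^3 - 64*c^2 + 80*c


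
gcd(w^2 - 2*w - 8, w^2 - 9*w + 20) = w - 4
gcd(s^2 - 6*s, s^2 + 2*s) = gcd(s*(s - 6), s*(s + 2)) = s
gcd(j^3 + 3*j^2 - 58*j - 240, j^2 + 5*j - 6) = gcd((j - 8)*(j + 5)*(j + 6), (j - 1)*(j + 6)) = j + 6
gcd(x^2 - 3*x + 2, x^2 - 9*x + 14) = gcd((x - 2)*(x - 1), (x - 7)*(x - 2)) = x - 2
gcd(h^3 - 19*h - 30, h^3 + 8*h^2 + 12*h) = h + 2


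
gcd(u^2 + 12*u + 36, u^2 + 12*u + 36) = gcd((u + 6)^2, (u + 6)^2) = u^2 + 12*u + 36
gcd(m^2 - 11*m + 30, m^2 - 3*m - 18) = m - 6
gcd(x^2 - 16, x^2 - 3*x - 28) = x + 4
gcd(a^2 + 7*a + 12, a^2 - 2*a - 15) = a + 3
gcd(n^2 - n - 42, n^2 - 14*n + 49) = n - 7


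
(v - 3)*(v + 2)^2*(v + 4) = v^4 + 5*v^3 - 4*v^2 - 44*v - 48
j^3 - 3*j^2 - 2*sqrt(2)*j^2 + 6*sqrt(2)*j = j*(j - 3)*(j - 2*sqrt(2))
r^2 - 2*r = r*(r - 2)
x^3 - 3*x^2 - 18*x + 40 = (x - 5)*(x - 2)*(x + 4)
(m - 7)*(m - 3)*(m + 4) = m^3 - 6*m^2 - 19*m + 84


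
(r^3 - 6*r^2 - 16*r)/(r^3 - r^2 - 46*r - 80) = r/(r + 5)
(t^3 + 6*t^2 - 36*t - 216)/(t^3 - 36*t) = (t + 6)/t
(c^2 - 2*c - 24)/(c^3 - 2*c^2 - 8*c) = (-c^2 + 2*c + 24)/(c*(-c^2 + 2*c + 8))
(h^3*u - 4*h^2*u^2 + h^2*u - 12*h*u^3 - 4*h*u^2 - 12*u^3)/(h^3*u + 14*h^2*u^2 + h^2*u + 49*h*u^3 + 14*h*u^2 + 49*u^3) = (h^2 - 4*h*u - 12*u^2)/(h^2 + 14*h*u + 49*u^2)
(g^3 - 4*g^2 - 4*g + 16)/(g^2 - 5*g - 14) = (g^2 - 6*g + 8)/(g - 7)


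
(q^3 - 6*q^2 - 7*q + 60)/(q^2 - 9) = (q^2 - 9*q + 20)/(q - 3)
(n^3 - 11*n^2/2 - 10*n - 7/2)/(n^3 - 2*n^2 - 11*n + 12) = (2*n^3 - 11*n^2 - 20*n - 7)/(2*(n^3 - 2*n^2 - 11*n + 12))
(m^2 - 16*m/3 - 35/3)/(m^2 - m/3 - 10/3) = (m - 7)/(m - 2)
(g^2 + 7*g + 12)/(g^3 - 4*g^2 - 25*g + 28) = (g + 3)/(g^2 - 8*g + 7)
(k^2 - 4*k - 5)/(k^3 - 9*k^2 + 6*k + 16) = (k - 5)/(k^2 - 10*k + 16)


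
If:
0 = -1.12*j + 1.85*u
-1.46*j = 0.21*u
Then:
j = 0.00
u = 0.00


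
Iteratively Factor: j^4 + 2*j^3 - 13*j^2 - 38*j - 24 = (j + 1)*(j^3 + j^2 - 14*j - 24) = (j + 1)*(j + 2)*(j^2 - j - 12) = (j - 4)*(j + 1)*(j + 2)*(j + 3)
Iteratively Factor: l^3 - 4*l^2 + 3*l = (l - 1)*(l^2 - 3*l) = l*(l - 1)*(l - 3)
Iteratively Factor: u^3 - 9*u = (u)*(u^2 - 9) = u*(u + 3)*(u - 3)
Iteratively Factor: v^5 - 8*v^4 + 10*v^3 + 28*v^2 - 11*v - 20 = (v - 4)*(v^4 - 4*v^3 - 6*v^2 + 4*v + 5) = (v - 4)*(v + 1)*(v^3 - 5*v^2 - v + 5) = (v - 4)*(v - 1)*(v + 1)*(v^2 - 4*v - 5) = (v - 4)*(v - 1)*(v + 1)^2*(v - 5)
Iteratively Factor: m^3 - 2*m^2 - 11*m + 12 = (m - 4)*(m^2 + 2*m - 3) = (m - 4)*(m + 3)*(m - 1)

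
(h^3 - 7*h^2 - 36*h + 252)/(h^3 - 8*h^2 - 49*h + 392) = (h^2 - 36)/(h^2 - h - 56)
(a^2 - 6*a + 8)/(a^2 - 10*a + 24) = (a - 2)/(a - 6)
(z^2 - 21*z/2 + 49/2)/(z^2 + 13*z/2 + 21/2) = (2*z^2 - 21*z + 49)/(2*z^2 + 13*z + 21)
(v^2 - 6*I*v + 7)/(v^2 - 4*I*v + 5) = (v - 7*I)/(v - 5*I)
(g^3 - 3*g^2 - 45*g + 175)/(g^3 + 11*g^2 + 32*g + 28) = (g^2 - 10*g + 25)/(g^2 + 4*g + 4)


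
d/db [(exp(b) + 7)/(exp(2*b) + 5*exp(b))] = (-exp(2*b) - 14*exp(b) - 35)*exp(-b)/(exp(2*b) + 10*exp(b) + 25)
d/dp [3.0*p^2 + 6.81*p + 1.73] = 6.0*p + 6.81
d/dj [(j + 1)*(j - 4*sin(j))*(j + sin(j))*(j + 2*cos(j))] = -(j + 1)*(j - 4*sin(j))*(j + sin(j))*(2*sin(j) - 1) + (j + 1)*(j - 4*sin(j))*(j + 2*cos(j))*(cos(j) + 1) - (j + 1)*(j + sin(j))*(j + 2*cos(j))*(4*cos(j) - 1) + (j - 4*sin(j))*(j + sin(j))*(j + 2*cos(j))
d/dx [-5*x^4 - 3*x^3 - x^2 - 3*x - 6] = -20*x^3 - 9*x^2 - 2*x - 3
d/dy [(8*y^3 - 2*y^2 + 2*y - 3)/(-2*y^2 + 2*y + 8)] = (-8*y^4 + 16*y^3 + 96*y^2 - 22*y + 11)/(2*(y^4 - 2*y^3 - 7*y^2 + 8*y + 16))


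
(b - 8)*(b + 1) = b^2 - 7*b - 8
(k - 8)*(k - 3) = k^2 - 11*k + 24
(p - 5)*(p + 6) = p^2 + p - 30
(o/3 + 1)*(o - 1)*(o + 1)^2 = o^4/3 + 4*o^3/3 + 2*o^2/3 - 4*o/3 - 1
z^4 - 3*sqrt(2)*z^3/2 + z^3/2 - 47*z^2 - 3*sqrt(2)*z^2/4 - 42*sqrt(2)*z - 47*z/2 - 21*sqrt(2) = (z + 1/2)*(z - 6*sqrt(2))*(z + sqrt(2))*(z + 7*sqrt(2)/2)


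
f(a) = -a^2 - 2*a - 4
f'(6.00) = -14.00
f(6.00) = -52.00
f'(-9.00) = 16.00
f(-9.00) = -67.00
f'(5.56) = -13.12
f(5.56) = -46.03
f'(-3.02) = 4.04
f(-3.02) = -7.08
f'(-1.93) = 1.86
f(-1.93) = -3.86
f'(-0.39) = -1.22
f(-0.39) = -3.37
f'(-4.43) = 6.86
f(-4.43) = -14.76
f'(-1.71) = 1.42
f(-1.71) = -3.50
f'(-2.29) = 2.58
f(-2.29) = -4.66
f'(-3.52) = 5.04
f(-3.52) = -9.35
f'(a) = -2*a - 2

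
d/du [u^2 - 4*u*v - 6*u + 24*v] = 2*u - 4*v - 6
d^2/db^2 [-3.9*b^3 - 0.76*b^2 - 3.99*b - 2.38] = -23.4*b - 1.52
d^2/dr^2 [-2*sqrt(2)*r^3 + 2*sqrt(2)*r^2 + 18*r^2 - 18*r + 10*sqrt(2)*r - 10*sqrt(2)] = -12*sqrt(2)*r + 4*sqrt(2) + 36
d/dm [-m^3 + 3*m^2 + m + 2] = -3*m^2 + 6*m + 1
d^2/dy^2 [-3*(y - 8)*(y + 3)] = -6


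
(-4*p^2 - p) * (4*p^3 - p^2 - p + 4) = -16*p^5 + 5*p^3 - 15*p^2 - 4*p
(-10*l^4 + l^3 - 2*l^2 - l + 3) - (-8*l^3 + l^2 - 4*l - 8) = -10*l^4 + 9*l^3 - 3*l^2 + 3*l + 11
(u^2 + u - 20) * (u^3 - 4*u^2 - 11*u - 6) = u^5 - 3*u^4 - 35*u^3 + 63*u^2 + 214*u + 120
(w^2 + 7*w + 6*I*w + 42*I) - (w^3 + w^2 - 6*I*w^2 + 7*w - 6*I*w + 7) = -w^3 + 6*I*w^2 + 12*I*w - 7 + 42*I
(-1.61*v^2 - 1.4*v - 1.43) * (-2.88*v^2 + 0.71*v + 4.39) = 4.6368*v^4 + 2.8889*v^3 - 3.9435*v^2 - 7.1613*v - 6.2777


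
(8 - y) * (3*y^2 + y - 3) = -3*y^3 + 23*y^2 + 11*y - 24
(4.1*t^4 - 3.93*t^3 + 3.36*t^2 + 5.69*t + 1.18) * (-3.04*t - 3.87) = -12.464*t^5 - 3.9198*t^4 + 4.9947*t^3 - 30.3008*t^2 - 25.6075*t - 4.5666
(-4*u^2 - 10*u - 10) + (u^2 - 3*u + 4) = -3*u^2 - 13*u - 6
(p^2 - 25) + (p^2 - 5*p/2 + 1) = 2*p^2 - 5*p/2 - 24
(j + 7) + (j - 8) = 2*j - 1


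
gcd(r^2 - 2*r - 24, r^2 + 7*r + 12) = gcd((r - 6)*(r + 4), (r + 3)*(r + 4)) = r + 4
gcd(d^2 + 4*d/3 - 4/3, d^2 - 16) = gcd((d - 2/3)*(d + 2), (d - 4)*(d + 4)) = 1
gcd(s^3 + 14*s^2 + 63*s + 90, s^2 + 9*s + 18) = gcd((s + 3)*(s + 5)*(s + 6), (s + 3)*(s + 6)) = s^2 + 9*s + 18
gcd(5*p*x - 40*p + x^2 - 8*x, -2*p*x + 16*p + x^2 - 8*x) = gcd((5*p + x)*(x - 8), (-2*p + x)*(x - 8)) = x - 8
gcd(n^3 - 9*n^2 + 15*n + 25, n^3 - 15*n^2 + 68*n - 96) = 1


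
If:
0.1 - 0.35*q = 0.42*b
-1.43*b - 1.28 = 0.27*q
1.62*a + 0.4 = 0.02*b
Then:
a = -0.26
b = -1.23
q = 1.76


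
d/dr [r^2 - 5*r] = 2*r - 5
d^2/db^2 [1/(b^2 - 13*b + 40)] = 2*(-b^2 + 13*b + (2*b - 13)^2 - 40)/(b^2 - 13*b + 40)^3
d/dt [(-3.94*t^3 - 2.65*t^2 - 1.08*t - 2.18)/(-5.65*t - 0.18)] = (44.522*t^3 + 17.1001*t^2 + 0.954*t - 12.1226)/(31.9225*t^2 + 2.034*t + 0.0324)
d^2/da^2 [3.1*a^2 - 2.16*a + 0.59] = 6.20000000000000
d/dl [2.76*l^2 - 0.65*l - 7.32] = 5.52*l - 0.65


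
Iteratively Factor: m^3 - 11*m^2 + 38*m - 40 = (m - 5)*(m^2 - 6*m + 8) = (m - 5)*(m - 2)*(m - 4)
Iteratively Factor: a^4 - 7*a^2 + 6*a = (a - 1)*(a^3 + a^2 - 6*a) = (a - 2)*(a - 1)*(a^2 + 3*a) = (a - 2)*(a - 1)*(a + 3)*(a)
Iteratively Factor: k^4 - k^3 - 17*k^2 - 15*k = (k)*(k^3 - k^2 - 17*k - 15) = k*(k + 1)*(k^2 - 2*k - 15) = k*(k - 5)*(k + 1)*(k + 3)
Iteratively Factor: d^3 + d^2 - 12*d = (d)*(d^2 + d - 12) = d*(d + 4)*(d - 3)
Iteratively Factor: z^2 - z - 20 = (z - 5)*(z + 4)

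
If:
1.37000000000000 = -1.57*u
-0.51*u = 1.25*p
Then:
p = 0.36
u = -0.87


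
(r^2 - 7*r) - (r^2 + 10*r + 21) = -17*r - 21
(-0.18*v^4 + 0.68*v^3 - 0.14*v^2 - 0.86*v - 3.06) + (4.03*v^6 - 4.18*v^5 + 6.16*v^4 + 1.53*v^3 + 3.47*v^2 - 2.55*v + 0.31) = 4.03*v^6 - 4.18*v^5 + 5.98*v^4 + 2.21*v^3 + 3.33*v^2 - 3.41*v - 2.75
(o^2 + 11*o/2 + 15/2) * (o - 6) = o^3 - o^2/2 - 51*o/2 - 45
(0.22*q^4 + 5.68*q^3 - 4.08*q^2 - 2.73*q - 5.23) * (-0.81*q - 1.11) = -0.1782*q^5 - 4.845*q^4 - 3.0*q^3 + 6.7401*q^2 + 7.2666*q + 5.8053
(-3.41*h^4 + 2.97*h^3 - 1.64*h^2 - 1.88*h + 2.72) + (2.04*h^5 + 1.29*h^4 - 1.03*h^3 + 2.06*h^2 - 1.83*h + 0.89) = 2.04*h^5 - 2.12*h^4 + 1.94*h^3 + 0.42*h^2 - 3.71*h + 3.61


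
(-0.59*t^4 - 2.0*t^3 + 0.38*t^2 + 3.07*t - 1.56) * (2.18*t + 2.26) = -1.2862*t^5 - 5.6934*t^4 - 3.6916*t^3 + 7.5514*t^2 + 3.5374*t - 3.5256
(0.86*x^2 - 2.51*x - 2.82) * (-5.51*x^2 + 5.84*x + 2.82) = -4.7386*x^4 + 18.8525*x^3 + 3.305*x^2 - 23.547*x - 7.9524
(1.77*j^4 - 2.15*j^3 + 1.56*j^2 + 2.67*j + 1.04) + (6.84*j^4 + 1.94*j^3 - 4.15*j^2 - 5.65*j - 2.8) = 8.61*j^4 - 0.21*j^3 - 2.59*j^2 - 2.98*j - 1.76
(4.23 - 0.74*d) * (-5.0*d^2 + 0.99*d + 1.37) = 3.7*d^3 - 21.8826*d^2 + 3.1739*d + 5.7951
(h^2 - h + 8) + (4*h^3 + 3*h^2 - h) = 4*h^3 + 4*h^2 - 2*h + 8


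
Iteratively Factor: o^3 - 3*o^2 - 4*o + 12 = (o + 2)*(o^2 - 5*o + 6) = (o - 2)*(o + 2)*(o - 3)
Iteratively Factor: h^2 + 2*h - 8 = (h + 4)*(h - 2)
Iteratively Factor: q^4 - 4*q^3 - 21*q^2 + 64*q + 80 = (q - 5)*(q^3 + q^2 - 16*q - 16) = (q - 5)*(q + 4)*(q^2 - 3*q - 4) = (q - 5)*(q - 4)*(q + 4)*(q + 1)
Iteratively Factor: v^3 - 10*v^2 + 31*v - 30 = (v - 2)*(v^2 - 8*v + 15) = (v - 5)*(v - 2)*(v - 3)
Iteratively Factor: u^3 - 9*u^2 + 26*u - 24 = (u - 4)*(u^2 - 5*u + 6) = (u - 4)*(u - 3)*(u - 2)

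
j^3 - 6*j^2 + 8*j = j*(j - 4)*(j - 2)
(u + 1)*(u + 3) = u^2 + 4*u + 3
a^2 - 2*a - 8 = (a - 4)*(a + 2)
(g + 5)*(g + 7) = g^2 + 12*g + 35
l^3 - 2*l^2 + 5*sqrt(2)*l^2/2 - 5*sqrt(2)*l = l*(l - 2)*(l + 5*sqrt(2)/2)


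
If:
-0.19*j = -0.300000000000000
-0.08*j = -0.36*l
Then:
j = 1.58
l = 0.35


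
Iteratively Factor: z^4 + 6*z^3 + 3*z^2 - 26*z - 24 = (z + 3)*(z^3 + 3*z^2 - 6*z - 8) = (z + 1)*(z + 3)*(z^2 + 2*z - 8) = (z - 2)*(z + 1)*(z + 3)*(z + 4)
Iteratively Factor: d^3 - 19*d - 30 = (d - 5)*(d^2 + 5*d + 6) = (d - 5)*(d + 3)*(d + 2)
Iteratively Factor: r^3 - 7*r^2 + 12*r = (r - 3)*(r^2 - 4*r) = r*(r - 3)*(r - 4)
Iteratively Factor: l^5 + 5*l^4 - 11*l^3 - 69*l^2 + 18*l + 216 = (l - 2)*(l^4 + 7*l^3 + 3*l^2 - 63*l - 108) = (l - 2)*(l + 4)*(l^3 + 3*l^2 - 9*l - 27) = (l - 2)*(l + 3)*(l + 4)*(l^2 - 9) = (l - 3)*(l - 2)*(l + 3)*(l + 4)*(l + 3)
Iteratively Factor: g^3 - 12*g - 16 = (g - 4)*(g^2 + 4*g + 4) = (g - 4)*(g + 2)*(g + 2)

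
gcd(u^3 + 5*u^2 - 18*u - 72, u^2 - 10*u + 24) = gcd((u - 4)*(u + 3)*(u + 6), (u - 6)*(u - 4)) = u - 4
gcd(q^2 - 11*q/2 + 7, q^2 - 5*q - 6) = 1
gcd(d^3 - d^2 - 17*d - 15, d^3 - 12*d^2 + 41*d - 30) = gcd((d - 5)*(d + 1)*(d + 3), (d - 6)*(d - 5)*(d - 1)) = d - 5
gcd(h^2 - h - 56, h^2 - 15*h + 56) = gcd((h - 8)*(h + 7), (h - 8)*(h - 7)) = h - 8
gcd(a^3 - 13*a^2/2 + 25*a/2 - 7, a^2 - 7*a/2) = a - 7/2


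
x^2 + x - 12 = (x - 3)*(x + 4)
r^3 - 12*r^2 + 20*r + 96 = (r - 8)*(r - 6)*(r + 2)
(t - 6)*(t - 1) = t^2 - 7*t + 6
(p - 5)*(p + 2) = p^2 - 3*p - 10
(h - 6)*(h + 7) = h^2 + h - 42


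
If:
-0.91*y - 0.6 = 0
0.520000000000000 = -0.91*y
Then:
No Solution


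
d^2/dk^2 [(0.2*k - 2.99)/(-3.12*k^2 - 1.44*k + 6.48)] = (-(0.2*k - 2.99)*(6.24*k + 1.44)*(12.48*k + 2.88) + (3.744*k - 18.0816)*(3.12*k^2 + 1.44*k - 6.48))/(3.12*k^2 + 1.44*k - 6.48)^3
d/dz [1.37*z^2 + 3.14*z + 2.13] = 2.74*z + 3.14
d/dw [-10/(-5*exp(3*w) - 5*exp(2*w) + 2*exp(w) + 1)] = (-150*exp(2*w) - 100*exp(w) + 20)*exp(w)/(5*exp(3*w) + 5*exp(2*w) - 2*exp(w) - 1)^2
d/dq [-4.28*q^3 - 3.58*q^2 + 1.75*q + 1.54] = -12.84*q^2 - 7.16*q + 1.75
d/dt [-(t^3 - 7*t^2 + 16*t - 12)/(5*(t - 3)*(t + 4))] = (-t^2 - 8*t + 20)/(5*(t^2 + 8*t + 16))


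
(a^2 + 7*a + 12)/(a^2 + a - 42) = (a^2 + 7*a + 12)/(a^2 + a - 42)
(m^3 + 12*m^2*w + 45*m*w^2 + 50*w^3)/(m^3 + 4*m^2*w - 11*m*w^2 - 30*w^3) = (-m - 5*w)/(-m + 3*w)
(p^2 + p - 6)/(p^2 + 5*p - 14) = (p + 3)/(p + 7)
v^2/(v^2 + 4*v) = v/(v + 4)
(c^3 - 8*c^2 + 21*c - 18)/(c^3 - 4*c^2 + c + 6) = (c - 3)/(c + 1)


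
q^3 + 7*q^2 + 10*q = q*(q + 2)*(q + 5)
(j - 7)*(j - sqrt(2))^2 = j^3 - 7*j^2 - 2*sqrt(2)*j^2 + 2*j + 14*sqrt(2)*j - 14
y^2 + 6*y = y*(y + 6)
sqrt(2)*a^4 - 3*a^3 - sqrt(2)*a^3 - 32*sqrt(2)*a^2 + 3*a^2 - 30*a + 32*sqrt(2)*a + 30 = (a - 1)*(a - 5*sqrt(2))*(a + 3*sqrt(2))*(sqrt(2)*a + 1)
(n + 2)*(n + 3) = n^2 + 5*n + 6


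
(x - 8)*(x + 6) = x^2 - 2*x - 48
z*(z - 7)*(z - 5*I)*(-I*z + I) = -I*z^4 - 5*z^3 + 8*I*z^3 + 40*z^2 - 7*I*z^2 - 35*z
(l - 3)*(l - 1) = l^2 - 4*l + 3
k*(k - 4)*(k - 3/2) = k^3 - 11*k^2/2 + 6*k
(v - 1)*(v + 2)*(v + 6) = v^3 + 7*v^2 + 4*v - 12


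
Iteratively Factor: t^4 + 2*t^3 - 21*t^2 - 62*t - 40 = (t + 4)*(t^3 - 2*t^2 - 13*t - 10) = (t + 2)*(t + 4)*(t^2 - 4*t - 5) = (t + 1)*(t + 2)*(t + 4)*(t - 5)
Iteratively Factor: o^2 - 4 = (o + 2)*(o - 2)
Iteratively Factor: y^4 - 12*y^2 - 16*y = (y - 4)*(y^3 + 4*y^2 + 4*y) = y*(y - 4)*(y^2 + 4*y + 4) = y*(y - 4)*(y + 2)*(y + 2)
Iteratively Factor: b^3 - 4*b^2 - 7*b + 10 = (b - 5)*(b^2 + b - 2) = (b - 5)*(b - 1)*(b + 2)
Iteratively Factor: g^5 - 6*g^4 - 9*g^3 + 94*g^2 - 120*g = (g)*(g^4 - 6*g^3 - 9*g^2 + 94*g - 120) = g*(g + 4)*(g^3 - 10*g^2 + 31*g - 30) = g*(g - 5)*(g + 4)*(g^2 - 5*g + 6) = g*(g - 5)*(g - 3)*(g + 4)*(g - 2)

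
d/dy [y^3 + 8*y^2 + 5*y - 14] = 3*y^2 + 16*y + 5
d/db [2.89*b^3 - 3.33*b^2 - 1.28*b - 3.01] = 8.67*b^2 - 6.66*b - 1.28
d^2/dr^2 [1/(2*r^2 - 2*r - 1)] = 4*(2*r^2 - 2*r - 2*(2*r - 1)^2 - 1)/(-2*r^2 + 2*r + 1)^3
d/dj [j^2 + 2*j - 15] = 2*j + 2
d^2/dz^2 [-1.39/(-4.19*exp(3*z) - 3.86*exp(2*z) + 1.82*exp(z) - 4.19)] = ((-52.4169*exp(2*z) - 21.4616*exp(z) + 2.5298)*(4.19*exp(3*z) + 3.86*exp(2*z) - 1.82*exp(z) + 4.19) + 1.39*(12.57*exp(2*z) + 7.72*exp(z) - 1.82)*(25.14*exp(2*z) + 15.44*exp(z) - 3.64)*exp(z))*exp(z)/(4.19*exp(3*z) + 3.86*exp(2*z) - 1.82*exp(z) + 4.19)^3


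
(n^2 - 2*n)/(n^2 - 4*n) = (n - 2)/(n - 4)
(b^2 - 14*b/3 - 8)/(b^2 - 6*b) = (b + 4/3)/b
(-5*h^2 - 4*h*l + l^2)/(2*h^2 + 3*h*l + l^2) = (-5*h + l)/(2*h + l)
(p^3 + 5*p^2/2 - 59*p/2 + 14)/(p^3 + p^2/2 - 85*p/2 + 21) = (p - 4)/(p - 6)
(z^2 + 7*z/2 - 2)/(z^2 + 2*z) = (z^2 + 7*z/2 - 2)/(z*(z + 2))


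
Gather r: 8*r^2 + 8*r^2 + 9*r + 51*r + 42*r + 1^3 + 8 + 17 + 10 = 16*r^2 + 102*r + 36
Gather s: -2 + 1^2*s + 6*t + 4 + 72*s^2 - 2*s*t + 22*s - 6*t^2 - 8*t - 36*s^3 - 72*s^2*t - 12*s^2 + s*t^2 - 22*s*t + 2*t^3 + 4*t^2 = -36*s^3 + s^2*(60 - 72*t) + s*(t^2 - 24*t + 23) + 2*t^3 - 2*t^2 - 2*t + 2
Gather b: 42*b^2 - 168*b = 42*b^2 - 168*b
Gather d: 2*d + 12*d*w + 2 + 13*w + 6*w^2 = d*(12*w + 2) + 6*w^2 + 13*w + 2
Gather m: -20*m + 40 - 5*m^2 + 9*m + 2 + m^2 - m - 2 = -4*m^2 - 12*m + 40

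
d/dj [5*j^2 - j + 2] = 10*j - 1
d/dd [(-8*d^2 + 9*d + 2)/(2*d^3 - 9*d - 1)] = ((16*d - 9)*(-2*d^3 + 9*d + 1) - 3*(2*d^2 - 3)*(-8*d^2 + 9*d + 2))/(-2*d^3 + 9*d + 1)^2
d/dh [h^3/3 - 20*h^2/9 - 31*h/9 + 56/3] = h^2 - 40*h/9 - 31/9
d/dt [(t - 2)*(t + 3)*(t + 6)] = t*(3*t + 14)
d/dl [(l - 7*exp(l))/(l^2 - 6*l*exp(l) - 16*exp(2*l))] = (2*(l - 7*exp(l))*(3*l*exp(l) - l + 16*exp(2*l) + 3*exp(l)) + (7*exp(l) - 1)*(-l^2 + 6*l*exp(l) + 16*exp(2*l)))/(-l^2 + 6*l*exp(l) + 16*exp(2*l))^2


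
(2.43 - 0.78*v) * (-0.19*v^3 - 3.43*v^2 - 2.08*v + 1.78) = 0.1482*v^4 + 2.2137*v^3 - 6.7125*v^2 - 6.4428*v + 4.3254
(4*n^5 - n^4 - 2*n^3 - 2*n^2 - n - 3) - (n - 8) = 4*n^5 - n^4 - 2*n^3 - 2*n^2 - 2*n + 5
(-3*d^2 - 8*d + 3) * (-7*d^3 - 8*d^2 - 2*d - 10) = 21*d^5 + 80*d^4 + 49*d^3 + 22*d^2 + 74*d - 30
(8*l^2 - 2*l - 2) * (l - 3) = 8*l^3 - 26*l^2 + 4*l + 6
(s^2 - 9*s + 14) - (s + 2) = s^2 - 10*s + 12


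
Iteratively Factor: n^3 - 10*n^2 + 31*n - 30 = (n - 5)*(n^2 - 5*n + 6) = (n - 5)*(n - 3)*(n - 2)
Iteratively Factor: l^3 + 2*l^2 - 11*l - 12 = (l + 1)*(l^2 + l - 12) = (l + 1)*(l + 4)*(l - 3)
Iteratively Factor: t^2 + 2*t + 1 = (t + 1)*(t + 1)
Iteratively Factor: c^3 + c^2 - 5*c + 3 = (c - 1)*(c^2 + 2*c - 3) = (c - 1)^2*(c + 3)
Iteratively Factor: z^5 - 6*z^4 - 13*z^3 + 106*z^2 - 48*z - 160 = (z + 4)*(z^4 - 10*z^3 + 27*z^2 - 2*z - 40) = (z + 1)*(z + 4)*(z^3 - 11*z^2 + 38*z - 40) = (z - 5)*(z + 1)*(z + 4)*(z^2 - 6*z + 8) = (z - 5)*(z - 2)*(z + 1)*(z + 4)*(z - 4)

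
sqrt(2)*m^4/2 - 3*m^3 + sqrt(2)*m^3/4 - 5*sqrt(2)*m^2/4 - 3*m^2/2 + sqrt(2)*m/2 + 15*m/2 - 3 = (m - 1)*(m - 1/2)*(m - 3*sqrt(2))*(sqrt(2)*m/2 + sqrt(2))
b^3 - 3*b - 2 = (b - 2)*(b + 1)^2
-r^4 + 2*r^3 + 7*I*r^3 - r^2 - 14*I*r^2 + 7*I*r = r*(r - 7*I)*(I*r - I)^2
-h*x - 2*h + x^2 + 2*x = (-h + x)*(x + 2)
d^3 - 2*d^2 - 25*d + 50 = (d - 5)*(d - 2)*(d + 5)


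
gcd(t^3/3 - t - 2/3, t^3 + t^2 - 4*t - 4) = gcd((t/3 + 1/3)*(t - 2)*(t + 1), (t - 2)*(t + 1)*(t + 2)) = t^2 - t - 2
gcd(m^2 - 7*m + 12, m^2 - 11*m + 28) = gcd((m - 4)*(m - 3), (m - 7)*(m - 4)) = m - 4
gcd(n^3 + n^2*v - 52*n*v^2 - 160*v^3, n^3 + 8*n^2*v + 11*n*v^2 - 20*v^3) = n^2 + 9*n*v + 20*v^2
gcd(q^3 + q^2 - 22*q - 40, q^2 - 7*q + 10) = q - 5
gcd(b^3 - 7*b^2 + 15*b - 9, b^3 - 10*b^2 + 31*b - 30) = b - 3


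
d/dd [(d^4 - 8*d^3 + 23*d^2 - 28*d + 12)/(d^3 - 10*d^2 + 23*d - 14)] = (d^2 - 14*d + 29)/(d^2 - 14*d + 49)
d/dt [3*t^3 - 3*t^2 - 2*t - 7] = 9*t^2 - 6*t - 2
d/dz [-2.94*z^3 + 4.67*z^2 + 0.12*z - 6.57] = -8.82*z^2 + 9.34*z + 0.12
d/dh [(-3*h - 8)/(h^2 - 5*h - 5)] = (3*h^2 + 16*h - 25)/(h^4 - 10*h^3 + 15*h^2 + 50*h + 25)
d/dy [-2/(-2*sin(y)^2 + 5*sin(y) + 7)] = 2*(5 - 4*sin(y))*cos(y)/(5*sin(y) + cos(2*y) + 6)^2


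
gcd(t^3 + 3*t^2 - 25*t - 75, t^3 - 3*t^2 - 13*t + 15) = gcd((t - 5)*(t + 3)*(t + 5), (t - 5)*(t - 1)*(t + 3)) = t^2 - 2*t - 15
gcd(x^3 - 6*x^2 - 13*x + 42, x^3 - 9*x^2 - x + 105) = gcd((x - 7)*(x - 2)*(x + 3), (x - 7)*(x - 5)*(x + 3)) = x^2 - 4*x - 21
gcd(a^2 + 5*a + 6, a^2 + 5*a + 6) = a^2 + 5*a + 6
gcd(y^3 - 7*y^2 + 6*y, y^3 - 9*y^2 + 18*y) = y^2 - 6*y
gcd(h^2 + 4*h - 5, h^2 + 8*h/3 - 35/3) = h + 5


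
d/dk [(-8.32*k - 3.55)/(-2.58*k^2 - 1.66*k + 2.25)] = (21.4656*k^2 + 13.8112*k - (5.16*k + 1.66)*(8.32*k + 3.55) - 18.72)/(2.58*k^2 + 1.66*k - 2.25)^2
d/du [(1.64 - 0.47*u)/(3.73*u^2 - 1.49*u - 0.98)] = (1.7531*u^2 - 12.2344*u + 2.9042)/(13.9129*u^4 - 11.1154*u^3 - 5.0907*u^2 + 2.9204*u + 0.9604)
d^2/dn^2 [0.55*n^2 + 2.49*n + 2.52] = 1.10000000000000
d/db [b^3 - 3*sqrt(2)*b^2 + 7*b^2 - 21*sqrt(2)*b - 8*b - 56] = 3*b^2 - 6*sqrt(2)*b + 14*b - 21*sqrt(2) - 8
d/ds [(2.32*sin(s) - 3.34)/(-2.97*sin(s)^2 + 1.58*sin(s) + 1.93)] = (6.8904*sin(s)^2 - 19.8396*sin(s) + 9.7548)*cos(s)/(8.8209*sin(s)^4 - 9.3852*sin(s)^3 - 8.9678*sin(s)^2 + 6.0988*sin(s) + 3.7249)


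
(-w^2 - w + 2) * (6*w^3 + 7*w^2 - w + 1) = -6*w^5 - 13*w^4 + 6*w^3 + 14*w^2 - 3*w + 2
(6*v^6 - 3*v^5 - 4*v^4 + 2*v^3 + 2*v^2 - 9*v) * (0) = 0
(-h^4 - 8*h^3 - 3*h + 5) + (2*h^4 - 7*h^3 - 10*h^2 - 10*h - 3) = h^4 - 15*h^3 - 10*h^2 - 13*h + 2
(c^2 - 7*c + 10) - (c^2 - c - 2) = 12 - 6*c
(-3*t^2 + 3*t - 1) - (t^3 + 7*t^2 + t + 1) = -t^3 - 10*t^2 + 2*t - 2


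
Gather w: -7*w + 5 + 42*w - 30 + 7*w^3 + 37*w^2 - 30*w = 7*w^3 + 37*w^2 + 5*w - 25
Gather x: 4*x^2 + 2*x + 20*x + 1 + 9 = 4*x^2 + 22*x + 10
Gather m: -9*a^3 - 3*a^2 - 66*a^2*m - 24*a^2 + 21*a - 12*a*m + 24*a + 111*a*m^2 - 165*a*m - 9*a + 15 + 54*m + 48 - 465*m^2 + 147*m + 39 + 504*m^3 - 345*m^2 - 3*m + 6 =-9*a^3 - 27*a^2 + 36*a + 504*m^3 + m^2*(111*a - 810) + m*(-66*a^2 - 177*a + 198) + 108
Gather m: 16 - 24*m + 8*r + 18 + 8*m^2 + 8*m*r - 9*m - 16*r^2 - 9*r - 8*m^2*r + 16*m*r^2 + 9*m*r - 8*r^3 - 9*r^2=m^2*(8 - 8*r) + m*(16*r^2 + 17*r - 33) - 8*r^3 - 25*r^2 - r + 34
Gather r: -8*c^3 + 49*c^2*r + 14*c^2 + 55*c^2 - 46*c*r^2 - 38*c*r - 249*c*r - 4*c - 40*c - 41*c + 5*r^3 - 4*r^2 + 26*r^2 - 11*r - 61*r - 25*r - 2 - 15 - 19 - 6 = -8*c^3 + 69*c^2 - 85*c + 5*r^3 + r^2*(22 - 46*c) + r*(49*c^2 - 287*c - 97) - 42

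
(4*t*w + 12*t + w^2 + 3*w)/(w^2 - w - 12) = (4*t + w)/(w - 4)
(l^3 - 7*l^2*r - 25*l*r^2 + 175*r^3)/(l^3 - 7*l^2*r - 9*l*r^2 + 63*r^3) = (-l^2 + 25*r^2)/(-l^2 + 9*r^2)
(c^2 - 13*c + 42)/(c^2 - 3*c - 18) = (c - 7)/(c + 3)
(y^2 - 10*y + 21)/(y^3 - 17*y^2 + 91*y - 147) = 1/(y - 7)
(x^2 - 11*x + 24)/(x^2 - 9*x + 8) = (x - 3)/(x - 1)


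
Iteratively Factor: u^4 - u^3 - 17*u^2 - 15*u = (u + 1)*(u^3 - 2*u^2 - 15*u) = (u + 1)*(u + 3)*(u^2 - 5*u) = u*(u + 1)*(u + 3)*(u - 5)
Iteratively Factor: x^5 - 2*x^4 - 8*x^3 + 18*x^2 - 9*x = (x - 3)*(x^4 + x^3 - 5*x^2 + 3*x) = x*(x - 3)*(x^3 + x^2 - 5*x + 3) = x*(x - 3)*(x - 1)*(x^2 + 2*x - 3) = x*(x - 3)*(x - 1)^2*(x + 3)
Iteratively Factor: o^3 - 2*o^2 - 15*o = (o + 3)*(o^2 - 5*o) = (o - 5)*(o + 3)*(o)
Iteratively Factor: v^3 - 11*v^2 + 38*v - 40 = (v - 2)*(v^2 - 9*v + 20) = (v - 5)*(v - 2)*(v - 4)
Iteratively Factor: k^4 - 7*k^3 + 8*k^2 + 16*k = (k + 1)*(k^3 - 8*k^2 + 16*k) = (k - 4)*(k + 1)*(k^2 - 4*k) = (k - 4)^2*(k + 1)*(k)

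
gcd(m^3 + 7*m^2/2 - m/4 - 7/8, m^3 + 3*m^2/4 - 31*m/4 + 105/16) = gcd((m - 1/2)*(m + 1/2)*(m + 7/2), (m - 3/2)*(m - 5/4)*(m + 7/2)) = m + 7/2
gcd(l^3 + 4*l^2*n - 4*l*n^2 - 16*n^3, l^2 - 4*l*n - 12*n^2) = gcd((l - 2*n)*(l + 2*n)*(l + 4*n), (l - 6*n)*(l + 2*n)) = l + 2*n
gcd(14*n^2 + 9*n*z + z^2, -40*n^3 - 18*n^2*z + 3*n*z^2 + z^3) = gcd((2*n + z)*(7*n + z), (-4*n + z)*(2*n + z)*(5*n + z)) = 2*n + z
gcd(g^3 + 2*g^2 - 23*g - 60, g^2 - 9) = g + 3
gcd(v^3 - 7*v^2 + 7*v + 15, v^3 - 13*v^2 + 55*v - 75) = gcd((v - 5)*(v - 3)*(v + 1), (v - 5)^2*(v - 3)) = v^2 - 8*v + 15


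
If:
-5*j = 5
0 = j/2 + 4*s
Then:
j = -1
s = 1/8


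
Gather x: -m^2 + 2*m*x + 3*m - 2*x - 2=-m^2 + 3*m + x*(2*m - 2) - 2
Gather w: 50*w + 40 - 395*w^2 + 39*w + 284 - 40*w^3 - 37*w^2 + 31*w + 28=-40*w^3 - 432*w^2 + 120*w + 352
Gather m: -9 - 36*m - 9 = -36*m - 18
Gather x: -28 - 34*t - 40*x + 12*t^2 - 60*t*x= 12*t^2 - 34*t + x*(-60*t - 40) - 28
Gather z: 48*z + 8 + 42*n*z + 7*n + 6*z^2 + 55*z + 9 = 7*n + 6*z^2 + z*(42*n + 103) + 17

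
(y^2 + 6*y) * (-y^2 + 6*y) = -y^4 + 36*y^2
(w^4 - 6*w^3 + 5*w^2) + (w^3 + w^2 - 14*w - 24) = w^4 - 5*w^3 + 6*w^2 - 14*w - 24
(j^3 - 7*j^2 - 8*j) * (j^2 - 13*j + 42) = j^5 - 20*j^4 + 125*j^3 - 190*j^2 - 336*j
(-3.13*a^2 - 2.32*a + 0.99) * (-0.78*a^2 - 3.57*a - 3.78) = 2.4414*a^4 + 12.9837*a^3 + 19.3416*a^2 + 5.2353*a - 3.7422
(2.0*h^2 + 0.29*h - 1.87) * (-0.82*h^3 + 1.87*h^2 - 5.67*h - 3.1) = -1.64*h^5 + 3.5022*h^4 - 9.2643*h^3 - 11.3412*h^2 + 9.7039*h + 5.797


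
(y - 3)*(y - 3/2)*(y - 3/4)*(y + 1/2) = y^4 - 19*y^3/4 + 21*y^2/4 + 9*y/16 - 27/16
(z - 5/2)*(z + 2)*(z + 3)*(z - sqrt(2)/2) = z^4 - sqrt(2)*z^3/2 + 5*z^3/2 - 13*z^2/2 - 5*sqrt(2)*z^2/4 - 15*z + 13*sqrt(2)*z/4 + 15*sqrt(2)/2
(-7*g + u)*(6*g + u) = -42*g^2 - g*u + u^2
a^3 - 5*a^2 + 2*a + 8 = (a - 4)*(a - 2)*(a + 1)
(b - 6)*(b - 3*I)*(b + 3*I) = b^3 - 6*b^2 + 9*b - 54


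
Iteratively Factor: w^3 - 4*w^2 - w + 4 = (w + 1)*(w^2 - 5*w + 4) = (w - 1)*(w + 1)*(w - 4)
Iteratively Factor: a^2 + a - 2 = (a + 2)*(a - 1)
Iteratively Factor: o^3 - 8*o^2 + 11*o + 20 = (o - 5)*(o^2 - 3*o - 4) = (o - 5)*(o - 4)*(o + 1)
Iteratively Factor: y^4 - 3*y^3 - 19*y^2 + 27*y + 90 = (y - 3)*(y^3 - 19*y - 30) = (y - 3)*(y + 2)*(y^2 - 2*y - 15) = (y - 3)*(y + 2)*(y + 3)*(y - 5)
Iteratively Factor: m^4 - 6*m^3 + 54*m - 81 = (m - 3)*(m^3 - 3*m^2 - 9*m + 27) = (m - 3)*(m + 3)*(m^2 - 6*m + 9) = (m - 3)^2*(m + 3)*(m - 3)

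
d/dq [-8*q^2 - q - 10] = -16*q - 1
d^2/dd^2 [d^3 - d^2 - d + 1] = 6*d - 2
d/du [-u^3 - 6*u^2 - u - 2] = -3*u^2 - 12*u - 1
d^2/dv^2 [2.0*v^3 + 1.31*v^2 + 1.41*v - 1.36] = 12.0*v + 2.62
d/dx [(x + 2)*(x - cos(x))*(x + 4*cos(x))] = -(x + 2)*(x - cos(x))*(4*sin(x) - 1) + (x + 2)*(x + 4*cos(x))*(sin(x) + 1) + (x - cos(x))*(x + 4*cos(x))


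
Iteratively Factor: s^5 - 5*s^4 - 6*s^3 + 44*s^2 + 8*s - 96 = (s - 4)*(s^4 - s^3 - 10*s^2 + 4*s + 24) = (s - 4)*(s + 2)*(s^3 - 3*s^2 - 4*s + 12) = (s - 4)*(s + 2)^2*(s^2 - 5*s + 6) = (s - 4)*(s - 2)*(s + 2)^2*(s - 3)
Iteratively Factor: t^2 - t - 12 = (t - 4)*(t + 3)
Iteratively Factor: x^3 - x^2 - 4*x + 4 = (x - 2)*(x^2 + x - 2) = (x - 2)*(x + 2)*(x - 1)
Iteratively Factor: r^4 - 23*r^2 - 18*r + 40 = (r - 1)*(r^3 + r^2 - 22*r - 40) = (r - 1)*(r + 4)*(r^2 - 3*r - 10) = (r - 5)*(r - 1)*(r + 4)*(r + 2)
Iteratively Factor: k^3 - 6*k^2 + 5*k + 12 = (k - 4)*(k^2 - 2*k - 3) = (k - 4)*(k + 1)*(k - 3)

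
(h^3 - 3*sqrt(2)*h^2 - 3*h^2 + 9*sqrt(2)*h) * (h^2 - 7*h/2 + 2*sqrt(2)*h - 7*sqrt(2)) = h^5 - 13*h^4/2 - sqrt(2)*h^4 - 3*h^3/2 + 13*sqrt(2)*h^3/2 - 21*sqrt(2)*h^2/2 + 78*h^2 - 126*h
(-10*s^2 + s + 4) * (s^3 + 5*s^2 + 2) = -10*s^5 - 49*s^4 + 9*s^3 + 2*s + 8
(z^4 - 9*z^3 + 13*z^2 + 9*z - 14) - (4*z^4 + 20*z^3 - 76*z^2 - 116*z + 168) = -3*z^4 - 29*z^3 + 89*z^2 + 125*z - 182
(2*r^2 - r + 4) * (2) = 4*r^2 - 2*r + 8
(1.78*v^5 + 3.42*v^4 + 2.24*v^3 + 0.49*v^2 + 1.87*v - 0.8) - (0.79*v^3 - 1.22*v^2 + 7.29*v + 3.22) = 1.78*v^5 + 3.42*v^4 + 1.45*v^3 + 1.71*v^2 - 5.42*v - 4.02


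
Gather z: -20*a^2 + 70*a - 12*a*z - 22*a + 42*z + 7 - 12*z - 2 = -20*a^2 + 48*a + z*(30 - 12*a) + 5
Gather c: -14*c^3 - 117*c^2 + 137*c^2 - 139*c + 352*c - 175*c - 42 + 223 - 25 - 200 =-14*c^3 + 20*c^2 + 38*c - 44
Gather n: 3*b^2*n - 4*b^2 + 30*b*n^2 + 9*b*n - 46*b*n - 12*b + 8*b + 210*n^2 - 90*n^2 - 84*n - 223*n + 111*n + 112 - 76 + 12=-4*b^2 - 4*b + n^2*(30*b + 120) + n*(3*b^2 - 37*b - 196) + 48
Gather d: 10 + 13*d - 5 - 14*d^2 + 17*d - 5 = -14*d^2 + 30*d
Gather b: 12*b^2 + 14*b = 12*b^2 + 14*b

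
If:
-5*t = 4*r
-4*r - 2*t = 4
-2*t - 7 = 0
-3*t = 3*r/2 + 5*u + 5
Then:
No Solution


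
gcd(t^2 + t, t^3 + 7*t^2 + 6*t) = t^2 + t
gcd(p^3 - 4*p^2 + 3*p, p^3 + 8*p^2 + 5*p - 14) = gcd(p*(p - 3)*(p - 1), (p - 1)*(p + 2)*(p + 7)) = p - 1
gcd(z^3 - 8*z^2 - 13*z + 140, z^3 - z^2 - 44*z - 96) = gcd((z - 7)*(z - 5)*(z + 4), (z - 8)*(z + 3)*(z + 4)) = z + 4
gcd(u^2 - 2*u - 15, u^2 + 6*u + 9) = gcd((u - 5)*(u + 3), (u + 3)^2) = u + 3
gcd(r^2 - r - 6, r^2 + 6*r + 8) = r + 2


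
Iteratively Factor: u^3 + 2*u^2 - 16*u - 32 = (u + 4)*(u^2 - 2*u - 8) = (u - 4)*(u + 4)*(u + 2)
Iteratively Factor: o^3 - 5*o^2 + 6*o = (o - 3)*(o^2 - 2*o) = (o - 3)*(o - 2)*(o)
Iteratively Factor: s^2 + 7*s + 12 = (s + 4)*(s + 3)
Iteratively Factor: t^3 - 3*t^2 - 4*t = (t + 1)*(t^2 - 4*t) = (t - 4)*(t + 1)*(t)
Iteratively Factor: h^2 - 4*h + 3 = (h - 1)*(h - 3)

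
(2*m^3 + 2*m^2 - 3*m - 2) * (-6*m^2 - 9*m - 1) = -12*m^5 - 30*m^4 - 2*m^3 + 37*m^2 + 21*m + 2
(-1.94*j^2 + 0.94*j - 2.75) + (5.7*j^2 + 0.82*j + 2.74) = 3.76*j^2 + 1.76*j - 0.00999999999999979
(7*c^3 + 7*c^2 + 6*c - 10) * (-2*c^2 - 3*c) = -14*c^5 - 35*c^4 - 33*c^3 + 2*c^2 + 30*c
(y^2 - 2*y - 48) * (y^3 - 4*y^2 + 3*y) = y^5 - 6*y^4 - 37*y^3 + 186*y^2 - 144*y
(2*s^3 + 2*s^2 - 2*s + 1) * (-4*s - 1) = -8*s^4 - 10*s^3 + 6*s^2 - 2*s - 1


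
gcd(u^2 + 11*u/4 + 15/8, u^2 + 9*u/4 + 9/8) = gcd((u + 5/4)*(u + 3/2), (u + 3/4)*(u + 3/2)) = u + 3/2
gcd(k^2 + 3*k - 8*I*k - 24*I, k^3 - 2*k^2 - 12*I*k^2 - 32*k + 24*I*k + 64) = k - 8*I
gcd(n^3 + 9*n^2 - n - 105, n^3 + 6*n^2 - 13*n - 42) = n^2 + 4*n - 21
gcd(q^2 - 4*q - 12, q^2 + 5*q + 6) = q + 2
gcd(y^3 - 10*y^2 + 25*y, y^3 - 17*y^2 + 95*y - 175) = y^2 - 10*y + 25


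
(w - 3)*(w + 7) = w^2 + 4*w - 21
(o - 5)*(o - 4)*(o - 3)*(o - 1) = o^4 - 13*o^3 + 59*o^2 - 107*o + 60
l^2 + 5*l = l*(l + 5)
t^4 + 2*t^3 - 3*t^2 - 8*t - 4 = (t - 2)*(t + 1)^2*(t + 2)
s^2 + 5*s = s*(s + 5)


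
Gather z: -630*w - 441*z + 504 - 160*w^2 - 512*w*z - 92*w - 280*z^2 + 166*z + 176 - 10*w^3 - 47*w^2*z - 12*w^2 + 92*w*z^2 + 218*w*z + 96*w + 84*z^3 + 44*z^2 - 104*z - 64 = -10*w^3 - 172*w^2 - 626*w + 84*z^3 + z^2*(92*w - 236) + z*(-47*w^2 - 294*w - 379) + 616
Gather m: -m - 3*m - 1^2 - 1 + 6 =4 - 4*m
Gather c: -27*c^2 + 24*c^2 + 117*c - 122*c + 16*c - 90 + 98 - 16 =-3*c^2 + 11*c - 8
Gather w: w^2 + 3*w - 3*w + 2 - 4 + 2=w^2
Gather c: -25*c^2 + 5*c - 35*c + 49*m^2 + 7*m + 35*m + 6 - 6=-25*c^2 - 30*c + 49*m^2 + 42*m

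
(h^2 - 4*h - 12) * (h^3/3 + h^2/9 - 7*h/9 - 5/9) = h^5/3 - 11*h^4/9 - 47*h^3/9 + 11*h^2/9 + 104*h/9 + 20/3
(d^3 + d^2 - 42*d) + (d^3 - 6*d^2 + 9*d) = 2*d^3 - 5*d^2 - 33*d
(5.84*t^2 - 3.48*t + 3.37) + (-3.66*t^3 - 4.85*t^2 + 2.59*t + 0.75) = -3.66*t^3 + 0.99*t^2 - 0.89*t + 4.12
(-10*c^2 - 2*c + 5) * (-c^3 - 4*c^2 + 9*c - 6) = 10*c^5 + 42*c^4 - 87*c^3 + 22*c^2 + 57*c - 30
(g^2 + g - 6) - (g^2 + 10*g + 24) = -9*g - 30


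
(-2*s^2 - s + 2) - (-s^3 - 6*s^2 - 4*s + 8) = s^3 + 4*s^2 + 3*s - 6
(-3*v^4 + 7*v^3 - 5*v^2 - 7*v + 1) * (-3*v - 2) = 9*v^5 - 15*v^4 + v^3 + 31*v^2 + 11*v - 2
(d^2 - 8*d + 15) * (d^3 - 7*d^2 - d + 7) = d^5 - 15*d^4 + 70*d^3 - 90*d^2 - 71*d + 105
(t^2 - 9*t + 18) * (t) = t^3 - 9*t^2 + 18*t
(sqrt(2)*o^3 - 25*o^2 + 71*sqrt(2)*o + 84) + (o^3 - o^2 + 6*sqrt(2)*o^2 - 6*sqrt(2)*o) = o^3 + sqrt(2)*o^3 - 26*o^2 + 6*sqrt(2)*o^2 + 65*sqrt(2)*o + 84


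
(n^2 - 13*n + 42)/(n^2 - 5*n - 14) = (n - 6)/(n + 2)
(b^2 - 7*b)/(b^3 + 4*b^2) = (b - 7)/(b*(b + 4))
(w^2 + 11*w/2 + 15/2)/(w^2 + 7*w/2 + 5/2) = (w + 3)/(w + 1)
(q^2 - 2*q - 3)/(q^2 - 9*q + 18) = (q + 1)/(q - 6)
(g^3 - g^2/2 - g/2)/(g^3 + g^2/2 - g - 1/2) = g/(g + 1)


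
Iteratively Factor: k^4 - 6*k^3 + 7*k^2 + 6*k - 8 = (k - 4)*(k^3 - 2*k^2 - k + 2) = (k - 4)*(k - 1)*(k^2 - k - 2) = (k - 4)*(k - 1)*(k + 1)*(k - 2)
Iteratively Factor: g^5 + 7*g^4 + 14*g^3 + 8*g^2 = (g)*(g^4 + 7*g^3 + 14*g^2 + 8*g) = g^2*(g^3 + 7*g^2 + 14*g + 8) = g^2*(g + 1)*(g^2 + 6*g + 8) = g^2*(g + 1)*(g + 4)*(g + 2)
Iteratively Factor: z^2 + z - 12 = (z - 3)*(z + 4)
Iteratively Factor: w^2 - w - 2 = (w + 1)*(w - 2)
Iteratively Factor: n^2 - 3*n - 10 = (n - 5)*(n + 2)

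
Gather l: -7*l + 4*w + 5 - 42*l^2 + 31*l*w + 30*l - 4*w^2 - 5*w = -42*l^2 + l*(31*w + 23) - 4*w^2 - w + 5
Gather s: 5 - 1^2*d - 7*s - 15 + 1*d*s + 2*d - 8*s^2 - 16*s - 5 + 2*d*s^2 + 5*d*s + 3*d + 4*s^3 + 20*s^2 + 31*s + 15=4*d + 4*s^3 + s^2*(2*d + 12) + s*(6*d + 8)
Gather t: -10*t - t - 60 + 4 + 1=-11*t - 55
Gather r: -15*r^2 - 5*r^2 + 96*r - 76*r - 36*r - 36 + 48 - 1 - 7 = -20*r^2 - 16*r + 4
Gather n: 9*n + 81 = 9*n + 81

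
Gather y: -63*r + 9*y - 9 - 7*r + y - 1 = -70*r + 10*y - 10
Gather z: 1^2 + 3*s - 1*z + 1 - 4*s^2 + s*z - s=-4*s^2 + 2*s + z*(s - 1) + 2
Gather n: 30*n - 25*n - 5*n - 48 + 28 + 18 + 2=0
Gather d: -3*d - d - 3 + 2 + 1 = -4*d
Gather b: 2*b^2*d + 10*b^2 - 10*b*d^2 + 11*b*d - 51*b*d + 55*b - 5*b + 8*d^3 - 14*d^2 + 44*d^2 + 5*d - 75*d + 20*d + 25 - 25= b^2*(2*d + 10) + b*(-10*d^2 - 40*d + 50) + 8*d^3 + 30*d^2 - 50*d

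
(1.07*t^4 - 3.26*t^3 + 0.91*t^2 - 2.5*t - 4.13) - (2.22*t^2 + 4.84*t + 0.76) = 1.07*t^4 - 3.26*t^3 - 1.31*t^2 - 7.34*t - 4.89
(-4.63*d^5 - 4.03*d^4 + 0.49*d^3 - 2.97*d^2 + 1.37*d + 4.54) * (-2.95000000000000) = 13.6585*d^5 + 11.8885*d^4 - 1.4455*d^3 + 8.7615*d^2 - 4.0415*d - 13.393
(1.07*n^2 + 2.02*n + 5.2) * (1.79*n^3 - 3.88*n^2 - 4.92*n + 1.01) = 1.9153*n^5 - 0.5358*n^4 - 3.794*n^3 - 29.0337*n^2 - 23.5438*n + 5.252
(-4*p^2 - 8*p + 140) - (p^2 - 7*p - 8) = -5*p^2 - p + 148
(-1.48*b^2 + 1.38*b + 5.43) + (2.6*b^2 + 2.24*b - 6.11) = 1.12*b^2 + 3.62*b - 0.680000000000001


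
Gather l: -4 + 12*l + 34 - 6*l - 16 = 6*l + 14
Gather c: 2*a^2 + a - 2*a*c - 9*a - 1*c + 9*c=2*a^2 - 8*a + c*(8 - 2*a)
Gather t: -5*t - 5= -5*t - 5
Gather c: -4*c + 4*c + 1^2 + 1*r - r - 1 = 0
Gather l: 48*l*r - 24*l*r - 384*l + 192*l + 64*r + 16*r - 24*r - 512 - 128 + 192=l*(24*r - 192) + 56*r - 448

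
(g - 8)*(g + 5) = g^2 - 3*g - 40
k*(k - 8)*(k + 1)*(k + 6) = k^4 - k^3 - 50*k^2 - 48*k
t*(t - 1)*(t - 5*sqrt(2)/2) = t^3 - 5*sqrt(2)*t^2/2 - t^2 + 5*sqrt(2)*t/2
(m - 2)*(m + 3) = m^2 + m - 6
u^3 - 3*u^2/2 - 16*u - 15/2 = (u - 5)*(u + 1/2)*(u + 3)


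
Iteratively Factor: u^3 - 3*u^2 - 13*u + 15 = (u - 1)*(u^2 - 2*u - 15) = (u - 1)*(u + 3)*(u - 5)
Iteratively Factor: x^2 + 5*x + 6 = (x + 3)*(x + 2)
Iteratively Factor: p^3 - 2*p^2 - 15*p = (p)*(p^2 - 2*p - 15) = p*(p - 5)*(p + 3)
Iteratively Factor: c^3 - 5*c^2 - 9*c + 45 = (c - 3)*(c^2 - 2*c - 15) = (c - 3)*(c + 3)*(c - 5)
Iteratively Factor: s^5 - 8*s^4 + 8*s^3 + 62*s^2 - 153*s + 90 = (s - 3)*(s^4 - 5*s^3 - 7*s^2 + 41*s - 30) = (s - 3)*(s - 2)*(s^3 - 3*s^2 - 13*s + 15) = (s - 5)*(s - 3)*(s - 2)*(s^2 + 2*s - 3) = (s - 5)*(s - 3)*(s - 2)*(s - 1)*(s + 3)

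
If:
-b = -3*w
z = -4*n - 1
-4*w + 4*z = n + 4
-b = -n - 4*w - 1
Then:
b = -27/13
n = -4/13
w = -9/13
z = 3/13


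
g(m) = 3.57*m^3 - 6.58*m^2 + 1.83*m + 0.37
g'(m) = 10.71*m^2 - 13.16*m + 1.83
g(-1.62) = -35.04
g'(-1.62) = 51.26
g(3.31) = 63.80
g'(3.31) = 75.61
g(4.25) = 163.35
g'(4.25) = 139.35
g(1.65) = 1.51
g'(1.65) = 9.27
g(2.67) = 26.30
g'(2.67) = 43.04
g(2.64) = 25.03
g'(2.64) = 41.73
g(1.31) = -0.50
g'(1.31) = 2.97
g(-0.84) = -7.93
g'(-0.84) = 20.44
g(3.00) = 43.03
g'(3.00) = 58.74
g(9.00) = 2086.39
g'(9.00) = 750.90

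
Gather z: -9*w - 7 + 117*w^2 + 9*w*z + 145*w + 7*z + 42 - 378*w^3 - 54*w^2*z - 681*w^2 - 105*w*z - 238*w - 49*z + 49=-378*w^3 - 564*w^2 - 102*w + z*(-54*w^2 - 96*w - 42) + 84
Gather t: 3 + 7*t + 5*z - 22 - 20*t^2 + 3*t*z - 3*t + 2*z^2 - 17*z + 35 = -20*t^2 + t*(3*z + 4) + 2*z^2 - 12*z + 16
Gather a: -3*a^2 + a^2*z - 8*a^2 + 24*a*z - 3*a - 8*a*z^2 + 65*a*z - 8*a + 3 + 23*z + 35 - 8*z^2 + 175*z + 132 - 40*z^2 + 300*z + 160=a^2*(z - 11) + a*(-8*z^2 + 89*z - 11) - 48*z^2 + 498*z + 330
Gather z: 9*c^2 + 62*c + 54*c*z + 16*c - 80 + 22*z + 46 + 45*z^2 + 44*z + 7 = 9*c^2 + 78*c + 45*z^2 + z*(54*c + 66) - 27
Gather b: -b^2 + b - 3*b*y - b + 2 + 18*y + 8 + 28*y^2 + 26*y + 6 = -b^2 - 3*b*y + 28*y^2 + 44*y + 16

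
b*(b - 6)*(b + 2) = b^3 - 4*b^2 - 12*b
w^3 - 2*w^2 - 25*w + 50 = (w - 5)*(w - 2)*(w + 5)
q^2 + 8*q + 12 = (q + 2)*(q + 6)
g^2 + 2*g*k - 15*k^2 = (g - 3*k)*(g + 5*k)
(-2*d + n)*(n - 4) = -2*d*n + 8*d + n^2 - 4*n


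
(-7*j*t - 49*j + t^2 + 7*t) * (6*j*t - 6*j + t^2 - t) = -42*j^2*t^2 - 252*j^2*t + 294*j^2 - j*t^3 - 6*j*t^2 + 7*j*t + t^4 + 6*t^3 - 7*t^2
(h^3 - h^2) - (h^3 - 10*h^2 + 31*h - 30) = 9*h^2 - 31*h + 30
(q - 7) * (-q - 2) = -q^2 + 5*q + 14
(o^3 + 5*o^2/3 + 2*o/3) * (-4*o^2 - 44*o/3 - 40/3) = -4*o^5 - 64*o^4/3 - 364*o^3/9 - 32*o^2 - 80*o/9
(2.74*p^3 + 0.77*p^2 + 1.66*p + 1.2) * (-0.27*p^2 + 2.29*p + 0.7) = -0.7398*p^5 + 6.0667*p^4 + 3.2331*p^3 + 4.0164*p^2 + 3.91*p + 0.84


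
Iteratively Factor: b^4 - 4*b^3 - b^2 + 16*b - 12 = (b - 2)*(b^3 - 2*b^2 - 5*b + 6) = (b - 2)*(b + 2)*(b^2 - 4*b + 3) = (b - 3)*(b - 2)*(b + 2)*(b - 1)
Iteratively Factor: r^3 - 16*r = (r - 4)*(r^2 + 4*r) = (r - 4)*(r + 4)*(r)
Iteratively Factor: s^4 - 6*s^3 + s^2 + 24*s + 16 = (s + 1)*(s^3 - 7*s^2 + 8*s + 16) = (s + 1)^2*(s^2 - 8*s + 16) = (s - 4)*(s + 1)^2*(s - 4)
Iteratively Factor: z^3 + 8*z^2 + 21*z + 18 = (z + 3)*(z^2 + 5*z + 6) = (z + 2)*(z + 3)*(z + 3)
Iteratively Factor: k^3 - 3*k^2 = (k)*(k^2 - 3*k) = k*(k - 3)*(k)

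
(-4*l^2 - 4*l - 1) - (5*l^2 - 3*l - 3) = -9*l^2 - l + 2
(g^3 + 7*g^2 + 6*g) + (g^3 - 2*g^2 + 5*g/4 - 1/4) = 2*g^3 + 5*g^2 + 29*g/4 - 1/4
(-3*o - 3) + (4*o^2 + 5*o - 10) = 4*o^2 + 2*o - 13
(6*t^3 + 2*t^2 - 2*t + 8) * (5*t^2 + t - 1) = 30*t^5 + 16*t^4 - 14*t^3 + 36*t^2 + 10*t - 8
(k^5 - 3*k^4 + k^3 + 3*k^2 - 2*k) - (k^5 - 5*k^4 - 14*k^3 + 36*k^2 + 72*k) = 2*k^4 + 15*k^3 - 33*k^2 - 74*k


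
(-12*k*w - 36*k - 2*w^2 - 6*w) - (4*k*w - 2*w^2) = -16*k*w - 36*k - 6*w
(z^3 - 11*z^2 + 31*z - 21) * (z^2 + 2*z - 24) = z^5 - 9*z^4 - 15*z^3 + 305*z^2 - 786*z + 504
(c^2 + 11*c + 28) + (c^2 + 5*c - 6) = 2*c^2 + 16*c + 22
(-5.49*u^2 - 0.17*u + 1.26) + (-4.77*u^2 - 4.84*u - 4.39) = -10.26*u^2 - 5.01*u - 3.13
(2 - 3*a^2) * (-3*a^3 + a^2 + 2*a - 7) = 9*a^5 - 3*a^4 - 12*a^3 + 23*a^2 + 4*a - 14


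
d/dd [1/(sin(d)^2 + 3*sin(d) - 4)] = -(2*sin(d) + 3)*cos(d)/(sin(d)^2 + 3*sin(d) - 4)^2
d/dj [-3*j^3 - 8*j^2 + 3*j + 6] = -9*j^2 - 16*j + 3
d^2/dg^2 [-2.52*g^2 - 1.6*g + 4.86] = -5.04000000000000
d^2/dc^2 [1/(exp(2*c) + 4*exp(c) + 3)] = 4*(-(exp(c) + 1)*(exp(2*c) + 4*exp(c) + 3) + 2*(exp(c) + 2)^2*exp(c))*exp(c)/(exp(2*c) + 4*exp(c) + 3)^3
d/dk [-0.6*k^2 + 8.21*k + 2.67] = 8.21 - 1.2*k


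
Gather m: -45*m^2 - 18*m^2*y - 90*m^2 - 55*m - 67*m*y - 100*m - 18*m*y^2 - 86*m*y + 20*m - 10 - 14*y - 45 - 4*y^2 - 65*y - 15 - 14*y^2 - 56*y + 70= m^2*(-18*y - 135) + m*(-18*y^2 - 153*y - 135) - 18*y^2 - 135*y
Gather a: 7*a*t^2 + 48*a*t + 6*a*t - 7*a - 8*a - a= a*(7*t^2 + 54*t - 16)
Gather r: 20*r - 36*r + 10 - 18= -16*r - 8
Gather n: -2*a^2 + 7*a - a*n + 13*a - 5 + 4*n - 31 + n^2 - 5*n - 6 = -2*a^2 + 20*a + n^2 + n*(-a - 1) - 42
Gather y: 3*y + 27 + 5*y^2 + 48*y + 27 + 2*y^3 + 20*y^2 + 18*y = 2*y^3 + 25*y^2 + 69*y + 54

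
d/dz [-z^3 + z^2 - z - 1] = -3*z^2 + 2*z - 1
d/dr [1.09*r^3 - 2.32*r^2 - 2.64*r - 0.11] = 3.27*r^2 - 4.64*r - 2.64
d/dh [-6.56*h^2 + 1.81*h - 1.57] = 1.81 - 13.12*h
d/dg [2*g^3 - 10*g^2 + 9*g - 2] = 6*g^2 - 20*g + 9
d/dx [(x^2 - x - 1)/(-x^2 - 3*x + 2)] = (-4*x^2 + 2*x - 5)/(x^4 + 6*x^3 + 5*x^2 - 12*x + 4)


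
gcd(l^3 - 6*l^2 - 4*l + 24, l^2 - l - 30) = l - 6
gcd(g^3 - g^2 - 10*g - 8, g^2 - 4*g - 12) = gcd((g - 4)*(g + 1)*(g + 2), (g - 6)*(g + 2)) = g + 2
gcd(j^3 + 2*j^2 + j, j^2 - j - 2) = j + 1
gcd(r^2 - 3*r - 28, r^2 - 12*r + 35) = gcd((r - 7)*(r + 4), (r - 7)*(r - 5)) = r - 7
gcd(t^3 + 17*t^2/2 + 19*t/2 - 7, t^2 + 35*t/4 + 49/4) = t + 7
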